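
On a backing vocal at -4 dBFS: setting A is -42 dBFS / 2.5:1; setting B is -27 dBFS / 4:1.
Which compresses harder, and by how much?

A: overshoot 38 dB → output overshoot 15.2 dB → GR 22.8 dB.
B: overshoot 23 dB → output overshoot 5.75 dB → GR 17.25 dB.
Difference: 5.55 dB in favour of A.

A, by 5.55 dB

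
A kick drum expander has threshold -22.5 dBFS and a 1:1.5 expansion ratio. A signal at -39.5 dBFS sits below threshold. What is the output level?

-48 dBFS

Below threshold, a 1:1.5 expander applies gain = (1.5−1)×(T − x) of attenuation.
(1.5−1) × 17 = 8.5 dB, so output = -39.5 − 8.5 = -48 dBFS.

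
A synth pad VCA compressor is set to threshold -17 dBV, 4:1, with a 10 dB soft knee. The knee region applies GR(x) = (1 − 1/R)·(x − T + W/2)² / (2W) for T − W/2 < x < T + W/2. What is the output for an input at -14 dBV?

x − T + W/2 = -14 − (-17) + 5 = 8.
GR = (1 − 1/4) × 8² / 20 = 0.75 × 64 / 20 = 2.4 dB.
Output = -14 − 2.4 = -16.4 dBV.

-16.4 dBV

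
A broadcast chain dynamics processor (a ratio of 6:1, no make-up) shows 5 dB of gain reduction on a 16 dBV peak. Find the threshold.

10 dBV

Gain reduction = 16 − 11 = 5 dB; output overshoot = GR / (R − 1) = 5 / 5 = 1 dB.
Threshold = output − output overshoot = 11 − 1 = 10 dBV.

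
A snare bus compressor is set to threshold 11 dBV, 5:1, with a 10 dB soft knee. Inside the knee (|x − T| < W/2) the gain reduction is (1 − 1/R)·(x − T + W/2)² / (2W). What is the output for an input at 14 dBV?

x − T + W/2 = 14 − 11 + 5 = 8.
GR = (1 − 1/5) × 8² / 20 = 0.8 × 64 / 20 = 2.56 dB.
Output = 14 − 2.56 = 11.44 dBV.

11.44 dBV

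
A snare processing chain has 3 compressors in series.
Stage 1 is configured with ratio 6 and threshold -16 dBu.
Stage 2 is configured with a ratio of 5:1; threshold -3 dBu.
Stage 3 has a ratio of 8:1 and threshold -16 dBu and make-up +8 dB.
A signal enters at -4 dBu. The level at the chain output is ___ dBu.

Stage 1: -4 dBu is 12 dB over -16 dBu; at 6:1 that becomes 2 dB over, giving -14 dBu.
Stage 2: below threshold (-14 ≤ -3); passes unchanged; output -14 dBu.
Stage 3: 2 dB above -16 dBu, reduced 8:1 to 0.25 dB above → -15.75 dBu; +8 dB make-up → -7.75 dBu.

-7.75 dBu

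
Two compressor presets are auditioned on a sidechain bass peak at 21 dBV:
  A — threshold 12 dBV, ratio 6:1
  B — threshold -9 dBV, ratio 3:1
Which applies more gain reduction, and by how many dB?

A: overshoot 9 dB → output overshoot 1.5 dB → GR 7.5 dB.
B: overshoot 30 dB → output overshoot 10 dB → GR 20 dB.
B applies 12.5 dB more gain reduction.

B, by 12.5 dB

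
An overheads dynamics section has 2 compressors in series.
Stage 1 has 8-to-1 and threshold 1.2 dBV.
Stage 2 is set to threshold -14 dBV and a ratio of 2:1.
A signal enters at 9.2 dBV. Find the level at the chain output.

Stage 1: 9.2 dBV is 8 dB over 1.2 dBV; at 8:1 that becomes 1 dB over, giving 2.2 dBV.
Stage 2: overshoot 16.2 dB → 16.2/2 = 8.1 dB → -5.9 dBV.

-5.9 dBV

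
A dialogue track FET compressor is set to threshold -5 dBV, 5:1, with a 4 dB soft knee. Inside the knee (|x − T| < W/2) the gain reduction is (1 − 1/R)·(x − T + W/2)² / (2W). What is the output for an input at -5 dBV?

-5.4 dBV

x − T + W/2 = -5 − (-5) + 2 = 2.
GR = (1 − 1/5) × 2² / 8 = 0.8 × 4 / 8 = 0.4 dB.
Output = -5 − 0.4 = -5.4 dBV.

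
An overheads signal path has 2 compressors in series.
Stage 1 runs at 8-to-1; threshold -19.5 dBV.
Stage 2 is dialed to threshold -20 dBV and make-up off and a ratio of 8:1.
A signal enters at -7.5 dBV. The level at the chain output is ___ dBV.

Stage 1: 12 dB above -19.5 dBV, reduced 8:1 to 1.5 dB above → -18 dBV.
Stage 2: overshoot 2 dB → 2/8 = 0.25 dB → -19.75 dBV.

-19.75 dBV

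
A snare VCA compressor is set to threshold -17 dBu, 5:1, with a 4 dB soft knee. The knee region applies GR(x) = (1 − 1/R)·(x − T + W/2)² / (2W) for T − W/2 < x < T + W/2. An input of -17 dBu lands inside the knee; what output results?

x − T + W/2 = -17 − (-17) + 2 = 2.
GR = (1 − 1/5) × 2² / 8 = 0.8 × 4 / 8 = 0.4 dB.
Output = -17 − 0.4 = -17.4 dBu.

-17.4 dBu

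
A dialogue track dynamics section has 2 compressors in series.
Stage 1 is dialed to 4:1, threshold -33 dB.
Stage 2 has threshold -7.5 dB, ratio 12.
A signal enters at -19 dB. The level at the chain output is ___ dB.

-29.5 dB

Stage 1: overshoot 14 dB → 14/4 = 3.5 dB → -29.5 dB.
Stage 2: below threshold (-29.5 ≤ -7.5); passes unchanged; output -29.5 dB.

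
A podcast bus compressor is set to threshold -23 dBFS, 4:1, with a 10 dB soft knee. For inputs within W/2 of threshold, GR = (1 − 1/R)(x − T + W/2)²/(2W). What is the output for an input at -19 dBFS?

-22.0375 dBFS

x − T + W/2 = -19 − (-23) + 5 = 9.
GR = (1 − 1/4) × 9² / 20 = 0.75 × 81 / 20 = 3.0375 dB.
Output = -19 − 3.0375 = -22.0375 dBFS.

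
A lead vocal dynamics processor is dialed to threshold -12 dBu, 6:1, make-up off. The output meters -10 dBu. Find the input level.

0 dBu

The compressed level sits -10 − (-12) = 2 dB over threshold.
Input overshoot = R × output overshoot = 12 dB → input = -12 + 12 = 0 dBu.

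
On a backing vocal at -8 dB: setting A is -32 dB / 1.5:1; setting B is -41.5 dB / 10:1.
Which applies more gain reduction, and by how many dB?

A: overshoot 24 dB → output overshoot 16 dB → GR 8 dB.
B: overshoot 33.5 dB → output overshoot 3.35 dB → GR 30.15 dB.
Difference: 22.15 dB in favour of B.

B, by 22.15 dB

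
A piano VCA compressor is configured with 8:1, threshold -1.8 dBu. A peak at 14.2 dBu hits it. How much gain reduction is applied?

Overshoot = 14.2 − (-1.8) = 16 dB.
After 8:1 compression the overshoot becomes 16/8 = 2 dB.
So the signal is attenuated by 16 − 2 = 14 dB.

14 dB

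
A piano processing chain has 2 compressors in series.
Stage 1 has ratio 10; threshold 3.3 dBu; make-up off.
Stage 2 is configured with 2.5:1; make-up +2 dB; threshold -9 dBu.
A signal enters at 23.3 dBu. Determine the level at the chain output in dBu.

-1.28 dBu

Stage 1: 23.3 dBu is 20 dB over 3.3 dBu; at 10:1 that becomes 2 dB over, giving 5.3 dBu.
Stage 2: 5.3 dBu is 14.3 dB over -9 dBu; at 2.5:1 that becomes 5.72 dB over, giving -3.28 dBu; +2 dB make-up → -1.28 dBu.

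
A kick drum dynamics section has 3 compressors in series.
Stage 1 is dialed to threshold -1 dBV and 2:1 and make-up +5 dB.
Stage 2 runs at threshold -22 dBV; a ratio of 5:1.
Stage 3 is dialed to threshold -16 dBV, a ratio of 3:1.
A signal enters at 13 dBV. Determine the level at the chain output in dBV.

Stage 1: 13 dBV is 14 dB over -1 dBV; at 2:1 that becomes 7 dB over, giving 6 dBV; +5 dB make-up → 11 dBV.
Stage 2: 11 dBV is 33 dB over -22 dBV; at 5:1 that becomes 6.6 dB over, giving -15.4 dBV.
Stage 3: 0.6 dB above -16 dBV, reduced 3:1 to 0.2 dB above → -15.8 dBV.

-15.8 dBV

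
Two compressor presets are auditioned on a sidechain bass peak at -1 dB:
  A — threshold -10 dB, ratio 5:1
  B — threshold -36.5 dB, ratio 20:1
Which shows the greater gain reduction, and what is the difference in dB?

B, by 26.525 dB

A: GR = 9 − 9/5 = 7.2 dB.
B: GR = 35.5 − 35.5/20 = 33.725 dB.
B reduces 26.525 dB more.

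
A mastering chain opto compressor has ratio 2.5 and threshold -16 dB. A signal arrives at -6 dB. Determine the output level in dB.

-12 dB

-6 dB sits 10 dB over threshold.
2.5:1 compression reduces that to 10/2.5 = 4 dB over.
Output = -16 + 4 = -12 dB.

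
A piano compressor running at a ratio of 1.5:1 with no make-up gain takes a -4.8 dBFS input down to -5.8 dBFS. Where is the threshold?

-7.8 dBFS

Let T be the threshold. Output overshoot = (input overshoot)/R, so -5.8 − T = (-4.8 − T)/1.5.
1.5·(-5.8 − T) = -4.8 − T → 0.5·T = -8.7 − (-4.8) = -3.9.
T = -3.9/0.5 = -7.8 dBFS.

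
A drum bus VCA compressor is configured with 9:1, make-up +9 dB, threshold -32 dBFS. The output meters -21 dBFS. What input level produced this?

Stripping the +9 dB make-up gives -30 dBFS at the gain stage.
Post-compression overshoot = -30 − (-32) = 2 dB.
Undo the ratio: input overshoot = 2 × 9 = 18 dB, giving input = -14 dBFS.

-14 dBFS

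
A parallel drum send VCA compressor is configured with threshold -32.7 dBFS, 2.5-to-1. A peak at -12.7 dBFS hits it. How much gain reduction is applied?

12 dB

Overshoot = -12.7 − (-32.7) = 20 dB.
At 2.5:1, output sits 20/2.5 = 8 dB above threshold.
GR = overshoot in − overshoot out = 20 − 8 = 12 dB.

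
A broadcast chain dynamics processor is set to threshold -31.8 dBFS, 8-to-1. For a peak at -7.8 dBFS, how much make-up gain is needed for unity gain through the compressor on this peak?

21 dB

Overshoot 24 dB → 24/8 = 3 dB after compression, so the compressed level is -31.8 + 3 = -28.8 dBFS.
Make-up = target − compressed = -7.8 − (-28.8) = 21 dB.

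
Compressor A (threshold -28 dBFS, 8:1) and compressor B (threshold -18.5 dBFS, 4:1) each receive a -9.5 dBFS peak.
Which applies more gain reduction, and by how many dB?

A: 18.5 dB over, compressed to 2.3125 dB over, so 16.1875 dB of GR.
B: 9 dB over, compressed to 2.25 dB over, so 6.75 dB of GR.
Difference: 9.4375 dB in favour of A.

A, by 9.4375 dB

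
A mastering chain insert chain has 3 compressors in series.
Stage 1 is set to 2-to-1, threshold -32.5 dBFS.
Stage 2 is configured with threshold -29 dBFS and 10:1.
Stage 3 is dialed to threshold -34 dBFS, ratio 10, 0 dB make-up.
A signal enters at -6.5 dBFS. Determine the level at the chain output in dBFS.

Stage 1: overshoot 26 dB → 26/2 = 13 dB → -19.5 dBFS.
Stage 2: overshoot 9.5 dB → 9.5/10 = 0.95 dB → -28.05 dBFS.
Stage 3: -28.05 dBFS is 5.95 dB over -34 dBFS; at 10:1 that becomes 0.595 dB over, giving -33.405 dBFS.

-33.405 dBFS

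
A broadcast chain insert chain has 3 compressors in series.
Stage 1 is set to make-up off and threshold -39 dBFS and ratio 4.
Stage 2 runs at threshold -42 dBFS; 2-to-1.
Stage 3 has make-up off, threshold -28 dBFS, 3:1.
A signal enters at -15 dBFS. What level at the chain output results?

-37.5 dBFS

Stage 1: overshoot 24 dB → 24/4 = 6 dB → -33 dBFS.
Stage 2: overshoot 9 dB → 9/2 = 4.5 dB → -37.5 dBFS.
Stage 3: -37.5 dBFS is at or below the -28 dBFS threshold — no compression; output -37.5 dBFS.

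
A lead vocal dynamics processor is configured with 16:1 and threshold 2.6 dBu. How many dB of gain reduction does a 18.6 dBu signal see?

Overshoot = 18.6 − 2.6 = 16 dB.
After 16:1 compression the overshoot becomes 16/16 = 1 dB.
Gain reduction = 16 − 1 = 15 dB.

15 dB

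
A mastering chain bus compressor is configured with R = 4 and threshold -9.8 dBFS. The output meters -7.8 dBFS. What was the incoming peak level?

-1.8 dBFS

That's 2 dB above the -9.8 dBFS threshold.
Undo the ratio: input overshoot = 2 × 4 = 8 dB, giving input = -1.8 dBFS.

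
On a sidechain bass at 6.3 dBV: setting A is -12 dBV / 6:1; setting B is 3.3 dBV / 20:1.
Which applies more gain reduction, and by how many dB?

A, by 12.4 dB

A: GR = 18.3 − 18.3/6 = 15.25 dB.
B: GR = 3 − 3/20 = 2.85 dB.
A reduces 12.4 dB more.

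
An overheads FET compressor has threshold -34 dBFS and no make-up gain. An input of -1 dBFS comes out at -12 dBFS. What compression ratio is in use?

1.5:1

Input overshoot = -1 − (-34) = 33 dB; output overshoot = -12 − (-34) = 22 dB.
Ratio = 33 / 22 = 1.5.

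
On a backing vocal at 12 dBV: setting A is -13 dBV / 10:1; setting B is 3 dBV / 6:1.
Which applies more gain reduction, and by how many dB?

A, by 15 dB

A: overshoot 25 dB → output overshoot 2.5 dB → GR 22.5 dB.
B: overshoot 9 dB → output overshoot 1.5 dB → GR 7.5 dB.
A reduces 15 dB more.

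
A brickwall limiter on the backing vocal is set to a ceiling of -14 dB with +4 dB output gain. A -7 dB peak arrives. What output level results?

At ∞:1, everything above -14 dB is held at the ceiling.
Output gain then adds 4 dB: -14 + 4 = -10 dB.

-10 dB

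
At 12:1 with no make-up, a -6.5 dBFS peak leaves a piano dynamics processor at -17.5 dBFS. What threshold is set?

Gain reduction = -6.5 − (-17.5) = 11 dB; output overshoot = GR / (R − 1) = 11 / 11 = 1 dB.
Threshold = output − output overshoot = -17.5 − 1 = -18.5 dBFS.

-18.5 dBFS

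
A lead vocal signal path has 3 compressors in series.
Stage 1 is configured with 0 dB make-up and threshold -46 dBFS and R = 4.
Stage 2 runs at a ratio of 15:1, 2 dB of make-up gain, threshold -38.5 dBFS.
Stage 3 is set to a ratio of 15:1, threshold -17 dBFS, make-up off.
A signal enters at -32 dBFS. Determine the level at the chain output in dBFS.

Stage 1: 14 dB above -46 dBFS, reduced 4:1 to 3.5 dB above → -42.5 dBFS.
Stage 2: -42.5 dBFS ≤ -38.5 dBFS, so stage 2 doesn't engage; make-up brings it to -40.5 dBFS.
Stage 3: below threshold (-40.5 ≤ -17); passes unchanged; output -40.5 dBFS.

-40.5 dBFS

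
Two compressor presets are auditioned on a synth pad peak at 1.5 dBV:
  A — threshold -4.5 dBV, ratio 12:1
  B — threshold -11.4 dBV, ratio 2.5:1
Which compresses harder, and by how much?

A: 6 dB over, compressed to 0.5 dB over, so 5.5 dB of GR.
B: 12.9 dB over, compressed to 5.16 dB over, so 7.74 dB of GR.
B reduces 2.24 dB more.

B, by 2.24 dB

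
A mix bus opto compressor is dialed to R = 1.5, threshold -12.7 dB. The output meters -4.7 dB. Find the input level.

-0.7 dB

That's 8 dB above the -12.7 dB threshold.
Input overshoot = R × output overshoot = 12 dB → input = -12.7 + 12 = -0.7 dB.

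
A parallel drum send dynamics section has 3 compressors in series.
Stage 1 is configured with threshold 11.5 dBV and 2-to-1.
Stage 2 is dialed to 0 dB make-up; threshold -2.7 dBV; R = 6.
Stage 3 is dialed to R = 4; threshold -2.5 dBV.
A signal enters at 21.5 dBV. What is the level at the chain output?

Stage 1: overshoot 10 dB → 10/2 = 5 dB → 16.5 dBV.
Stage 2: 19.2 dB above -2.7 dBV, reduced 6:1 to 3.2 dB above → 0.5 dBV.
Stage 3: overshoot 3 dB → 3/4 = 0.75 dB → -1.75 dBV.

-1.75 dBV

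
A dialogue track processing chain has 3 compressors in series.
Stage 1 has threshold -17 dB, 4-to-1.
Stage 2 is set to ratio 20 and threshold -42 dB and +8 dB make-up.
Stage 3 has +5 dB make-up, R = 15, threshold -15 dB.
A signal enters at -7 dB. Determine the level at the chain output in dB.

Stage 1: overshoot 10 dB → 10/4 = 2.5 dB → -14.5 dB.
Stage 2: 27.5 dB above -42 dB, reduced 20:1 to 1.375 dB above → -40.625 dB; +8 dB make-up → -32.625 dB.
Stage 3: below threshold (-32.625 ≤ -15); passes unchanged; make-up brings it to -27.625 dB.

-27.625 dB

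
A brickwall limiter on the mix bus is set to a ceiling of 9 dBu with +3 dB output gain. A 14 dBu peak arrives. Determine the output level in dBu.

12 dBu

A brickwall limiter is an ∞:1 compressor: any input above the ceiling is clamped to 9 dBu.
Output gain then adds 3 dB: 9 + 3 = 12 dBu.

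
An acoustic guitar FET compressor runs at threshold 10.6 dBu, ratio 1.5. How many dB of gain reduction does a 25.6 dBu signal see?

Overshoot = 25.6 − 10.6 = 15 dB.
A 1.5:1 ratio leaves 10 dB of that excess.
So the signal is attenuated by 15 − 10 = 5 dB.

5 dB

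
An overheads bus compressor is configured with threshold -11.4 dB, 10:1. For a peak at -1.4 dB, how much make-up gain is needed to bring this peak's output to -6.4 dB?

Without make-up, output = threshold + overshoot/10 = -11.4 + 1 = -10.4 dB.
Gap to target: 4 dB.

4 dB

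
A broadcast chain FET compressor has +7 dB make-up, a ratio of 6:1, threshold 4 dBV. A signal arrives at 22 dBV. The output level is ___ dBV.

14 dBV

22 dBV sits 18 dB over threshold.
The 18 dB excess becomes 3 dB after 6:1 reduction.
That puts the output at 7 dBV; make-up adds 7 dB, giving 14 dBV.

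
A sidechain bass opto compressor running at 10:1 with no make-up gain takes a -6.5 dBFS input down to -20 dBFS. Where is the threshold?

-21.5 dBFS

Let T be the threshold. Output overshoot = (input overshoot)/R, so -20 − T = (-6.5 − T)/10.
10·(-20 − T) = -6.5 − T → 9·T = -200 − (-6.5) = -193.5.
T = -193.5/9 = -21.5 dBFS.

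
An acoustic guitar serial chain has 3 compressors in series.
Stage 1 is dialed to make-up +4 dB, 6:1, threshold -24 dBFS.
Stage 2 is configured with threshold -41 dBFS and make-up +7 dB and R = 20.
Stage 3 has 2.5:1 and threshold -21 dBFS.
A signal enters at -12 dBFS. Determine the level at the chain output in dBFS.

-32.85 dBFS

Stage 1: 12 dB above -24 dBFS, reduced 6:1 to 2 dB above → -22 dBFS; +4 dB make-up → -18 dBFS.
Stage 2: 23 dB above -41 dBFS, reduced 20:1 to 1.15 dB above → -39.85 dBFS; +7 dB make-up → -32.85 dBFS.
Stage 3: -32.85 dBFS ≤ -21 dBFS, so stage 3 doesn't engage; output -32.85 dBFS.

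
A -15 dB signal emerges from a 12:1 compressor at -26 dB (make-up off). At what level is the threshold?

-27 dB

Input is 12 dB above T (since output overshoot × R = input overshoot: (-26 − T)·12 = -15 − T gives T = -27 dB).
Check: -27 + (-15 − (-27))/12 = -27 + 1 = -26 dB. ✓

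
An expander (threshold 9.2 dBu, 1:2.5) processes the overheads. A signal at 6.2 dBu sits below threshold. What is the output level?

1.7 dBu

Undershoot = 9.2 − 6.2 = 3 dB.
At 1:2.5, that expands to 7.5 dB under threshold.
Output = 9.2 − 7.5 = 1.7 dBu.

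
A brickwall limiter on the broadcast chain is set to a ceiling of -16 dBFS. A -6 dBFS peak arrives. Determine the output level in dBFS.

-16 dBFS

At ∞:1, everything above -16 dBFS is held at the ceiling.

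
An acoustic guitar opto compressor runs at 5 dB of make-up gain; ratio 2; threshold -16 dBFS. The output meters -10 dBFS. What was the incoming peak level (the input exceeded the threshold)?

Stripping the +5 dB make-up gives -15 dBFS at the gain stage.
That's 1 dB above the -16 dBFS threshold.
Before 2:1 compression the overshoot was 1 × 2 = 2 dB, so input = -16 + 2 = -14 dBFS.

-14 dBFS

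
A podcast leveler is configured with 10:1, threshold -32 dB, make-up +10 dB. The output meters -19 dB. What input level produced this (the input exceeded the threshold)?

-2 dB

Remove make-up: -19 − 10 = -29 dB.
That's 3 dB above the -32 dB threshold.
Input overshoot = R × output overshoot = 30 dB → input = -32 + 30 = -2 dB.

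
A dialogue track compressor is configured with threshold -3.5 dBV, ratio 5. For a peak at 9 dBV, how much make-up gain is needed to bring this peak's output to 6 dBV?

7 dB

Overshoot 12.5 dB → 12.5/5 = 2.5 dB after compression, so the compressed level is -3.5 + 2.5 = -1 dBV.
Make-up = target − compressed = 6 − (-1) = 7 dB.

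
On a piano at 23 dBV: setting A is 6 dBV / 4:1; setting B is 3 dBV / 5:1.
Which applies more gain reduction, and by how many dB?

A: overshoot 17 dB → output overshoot 4.25 dB → GR 12.75 dB.
B: overshoot 20 dB → output overshoot 4 dB → GR 16 dB.
B applies 3.25 dB more gain reduction.

B, by 3.25 dB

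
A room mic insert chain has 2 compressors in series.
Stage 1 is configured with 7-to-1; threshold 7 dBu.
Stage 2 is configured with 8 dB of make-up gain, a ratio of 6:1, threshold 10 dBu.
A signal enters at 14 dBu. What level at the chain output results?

16 dBu

Stage 1: 7 dB above 7 dBu, reduced 7:1 to 1 dB above → 8 dBu.
Stage 2: 8 dBu ≤ 10 dBu, so stage 2 doesn't engage; make-up brings it to 16 dBu.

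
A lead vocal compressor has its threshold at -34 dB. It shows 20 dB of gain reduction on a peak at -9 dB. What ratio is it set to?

Input overshoot = -9 − (-34) = 25 dB.
Output overshoot = 25 − 20 = 5 dB.
Ratio = input overshoot / output overshoot = 25 / 5 = 5.

5:1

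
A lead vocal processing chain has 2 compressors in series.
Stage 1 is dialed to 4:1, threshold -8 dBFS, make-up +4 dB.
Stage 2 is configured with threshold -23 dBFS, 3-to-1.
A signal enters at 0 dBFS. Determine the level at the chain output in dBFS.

Stage 1: overshoot 8 dB → 8/4 = 2 dB → -6 dBFS; +4 dB make-up → -2 dBFS.
Stage 2: -2 dBFS is 21 dB over -23 dBFS; at 3:1 that becomes 7 dB over, giving -16 dBFS.

-16 dBFS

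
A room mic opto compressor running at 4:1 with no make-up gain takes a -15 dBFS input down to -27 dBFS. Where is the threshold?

Input is 16 dB above T (since output overshoot × R = input overshoot: (-27 − T)·4 = -15 − T gives T = -31 dBFS).
Check: -31 + (-15 − (-31))/4 = -31 + 4 = -27 dBFS. ✓

-31 dBFS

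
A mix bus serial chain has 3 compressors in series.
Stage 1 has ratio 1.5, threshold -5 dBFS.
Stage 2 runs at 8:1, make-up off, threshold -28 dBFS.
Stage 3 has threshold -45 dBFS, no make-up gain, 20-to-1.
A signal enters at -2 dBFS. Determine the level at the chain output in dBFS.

-43.99375 dBFS

Stage 1: 3 dB above -5 dBFS, reduced 1.5:1 to 2 dB above → -3 dBFS.
Stage 2: -3 dBFS is 25 dB over -28 dBFS; at 8:1 that becomes 3.125 dB over, giving -24.875 dBFS.
Stage 3: -24.875 dBFS is 20.125 dB over -45 dBFS; at 20:1 that becomes 1.00625 dB over, giving -43.99375 dBFS.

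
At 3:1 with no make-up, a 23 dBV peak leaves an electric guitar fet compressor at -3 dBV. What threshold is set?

Input is 39 dB above T (since output overshoot × R = input overshoot: (-3 − T)·3 = 23 − T gives T = -16 dBV).
Check: -16 + (23 − (-16))/3 = -16 + 13 = -3 dBV. ✓

-16 dBV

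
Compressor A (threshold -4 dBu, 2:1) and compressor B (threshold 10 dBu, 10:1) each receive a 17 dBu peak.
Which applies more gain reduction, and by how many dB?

A: overshoot 21 dB → output overshoot 10.5 dB → GR 10.5 dB.
B: overshoot 7 dB → output overshoot 0.7 dB → GR 6.3 dB.
Difference: 4.2 dB in favour of A.

A, by 4.2 dB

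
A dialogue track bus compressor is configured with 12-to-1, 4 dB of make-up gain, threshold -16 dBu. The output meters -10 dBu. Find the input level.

8 dBu

Stripping the +4 dB make-up gives -14 dBu at the gain stage.
The compressed level sits -14 − (-16) = 2 dB over threshold.
Before 12:1 compression the overshoot was 2 × 12 = 24 dB, so input = -16 + 24 = 8 dBu.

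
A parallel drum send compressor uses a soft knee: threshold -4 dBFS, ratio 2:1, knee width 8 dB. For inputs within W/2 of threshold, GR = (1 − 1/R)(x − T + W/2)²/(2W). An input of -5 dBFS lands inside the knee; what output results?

x − T + W/2 = -5 − (-4) + 4 = 3.
GR = (1 − 1/2) × 3² / 16 = 0.5 × 9 / 16 = 0.28125 dB.
Output = -5 − 0.28125 = -5.28125 dBFS.

-5.28125 dBFS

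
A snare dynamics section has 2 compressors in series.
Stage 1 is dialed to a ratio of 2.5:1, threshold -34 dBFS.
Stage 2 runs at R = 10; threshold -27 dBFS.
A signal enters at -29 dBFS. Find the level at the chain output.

Stage 1: overshoot 5 dB → 5/2.5 = 2 dB → -32 dBFS.
Stage 2: -32 dBFS is at or below the -27 dBFS threshold — no compression; output -32 dBFS.

-32 dBFS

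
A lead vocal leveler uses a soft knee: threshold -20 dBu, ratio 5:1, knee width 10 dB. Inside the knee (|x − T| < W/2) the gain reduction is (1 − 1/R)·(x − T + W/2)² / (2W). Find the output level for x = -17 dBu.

x − T + W/2 = -17 − (-20) + 5 = 8.
GR = (1 − 1/5) × 8² / 20 = 0.8 × 64 / 20 = 2.56 dB.
Output = -17 − 2.56 = -19.56 dBu.

-19.56 dBu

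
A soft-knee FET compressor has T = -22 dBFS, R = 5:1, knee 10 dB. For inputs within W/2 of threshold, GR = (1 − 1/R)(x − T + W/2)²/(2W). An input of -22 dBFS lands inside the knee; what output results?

-23 dBFS

x − T + W/2 = -22 − (-22) + 5 = 5.
GR = (1 − 1/5) × 5² / 20 = 0.8 × 25 / 20 = 1 dB.
Output = -22 − 1 = -23 dBFS.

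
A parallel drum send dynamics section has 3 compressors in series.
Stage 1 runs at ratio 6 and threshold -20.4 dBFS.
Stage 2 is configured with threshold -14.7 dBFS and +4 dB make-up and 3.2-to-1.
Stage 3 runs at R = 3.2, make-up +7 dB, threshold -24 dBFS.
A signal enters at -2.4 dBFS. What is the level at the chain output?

Stage 1: 18 dB above -20.4 dBFS, reduced 6:1 to 3 dB above → -17.4 dBFS.
Stage 2: -17.4 dBFS ≤ -14.7 dBFS, so stage 2 doesn't engage; make-up brings it to -13.4 dBFS.
Stage 3: -13.4 dBFS is 10.6 dB over -24 dBFS; at 3.2:1 that becomes 3.3125 dB over, giving -20.6875 dBFS; +7 dB make-up → -13.6875 dBFS.

-13.6875 dBFS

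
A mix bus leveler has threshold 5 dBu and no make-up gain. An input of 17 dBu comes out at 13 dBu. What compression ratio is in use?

Input overshoot = 17 − 5 = 12 dB; output overshoot = 13 − 5 = 8 dB.
Ratio = 12 / 8 = 1.5.

1.5:1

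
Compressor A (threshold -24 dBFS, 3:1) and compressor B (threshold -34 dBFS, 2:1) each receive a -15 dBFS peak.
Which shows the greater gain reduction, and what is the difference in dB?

B, by 3.5 dB

A: overshoot 9 dB → output overshoot 3 dB → GR 6 dB.
B: overshoot 19 dB → output overshoot 9.5 dB → GR 9.5 dB.
Difference: 3.5 dB in favour of B.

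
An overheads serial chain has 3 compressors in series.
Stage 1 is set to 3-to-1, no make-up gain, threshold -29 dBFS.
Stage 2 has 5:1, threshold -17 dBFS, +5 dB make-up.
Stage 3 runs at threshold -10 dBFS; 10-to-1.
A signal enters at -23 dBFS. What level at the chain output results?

Stage 1: -23 dBFS is 6 dB over -29 dBFS; at 3:1 that becomes 2 dB over, giving -27 dBFS.
Stage 2: -27 dBFS is at or below the -17 dBFS threshold — no compression; make-up brings it to -22 dBFS.
Stage 3: below threshold (-22 ≤ -10); passes unchanged; output -22 dBFS.

-22 dBFS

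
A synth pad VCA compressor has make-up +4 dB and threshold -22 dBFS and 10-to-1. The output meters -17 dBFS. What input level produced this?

Stripping the +4 dB make-up gives -21 dBFS at the gain stage.
The compressed level sits -21 − (-22) = 1 dB over threshold.
Undo the ratio: input overshoot = 1 × 10 = 10 dB, giving input = -12 dBFS.

-12 dBFS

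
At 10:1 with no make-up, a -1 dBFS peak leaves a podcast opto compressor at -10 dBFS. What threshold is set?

-11 dBFS

Input is 10 dB above T (since output overshoot × R = input overshoot: (-10 − T)·10 = -1 − T gives T = -11 dBFS).
Check: -11 + (-1 − (-11))/10 = -11 + 1 = -10 dBFS. ✓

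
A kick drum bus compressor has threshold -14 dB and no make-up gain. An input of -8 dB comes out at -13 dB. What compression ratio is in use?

6:1

Input overshoot = -8 − (-14) = 6 dB; output overshoot = -13 − (-14) = 1 dB.
Ratio = 6 / 1 = 6.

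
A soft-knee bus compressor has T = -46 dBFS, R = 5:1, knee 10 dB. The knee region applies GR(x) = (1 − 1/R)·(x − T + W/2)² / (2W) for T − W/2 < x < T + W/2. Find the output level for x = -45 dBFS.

-46.44 dBFS

x − T + W/2 = -45 − (-46) + 5 = 6.
GR = (1 − 1/5) × 6² / 20 = 0.8 × 36 / 20 = 1.44 dB.
Output = -45 − 1.44 = -46.44 dBFS.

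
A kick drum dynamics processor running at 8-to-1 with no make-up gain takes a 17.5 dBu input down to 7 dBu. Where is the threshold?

Input is 12 dB above T (since output overshoot × R = input overshoot: (7 − T)·8 = 17.5 − T gives T = 5.5 dBu).
Check: 5.5 + (17.5 − 5.5)/8 = 5.5 + 1.5 = 7 dBu. ✓

5.5 dBu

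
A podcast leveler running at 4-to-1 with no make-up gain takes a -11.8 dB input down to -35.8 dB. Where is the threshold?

Input is 32 dB above T (since output overshoot × R = input overshoot: (-35.8 − T)·4 = -11.8 − T gives T = -43.8 dB).
Check: -43.8 + (-11.8 − (-43.8))/4 = -43.8 + 8 = -35.8 dB. ✓

-43.8 dB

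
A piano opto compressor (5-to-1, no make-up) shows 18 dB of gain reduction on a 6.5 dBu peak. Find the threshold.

-16 dBu

Let T be the threshold. Output overshoot = (input overshoot)/R, so -11.5 − T = (6.5 − T)/5.
5·(-11.5 − T) = 6.5 − T → 4·T = -57.5 − 6.5 = -64.
T = -64/4 = -16 dBu.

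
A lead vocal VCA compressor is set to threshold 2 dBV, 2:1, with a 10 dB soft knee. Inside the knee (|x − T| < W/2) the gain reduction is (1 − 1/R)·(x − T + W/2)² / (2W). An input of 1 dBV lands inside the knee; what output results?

0.6 dBV

x − T + W/2 = 1 − 2 + 5 = 4.
GR = (1 − 1/2) × 4² / 20 = 0.5 × 16 / 20 = 0.4 dB.
Output = 1 − 0.4 = 0.6 dBV.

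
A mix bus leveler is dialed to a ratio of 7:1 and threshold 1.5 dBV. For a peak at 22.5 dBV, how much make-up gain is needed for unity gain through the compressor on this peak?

18 dB

The peak compresses to 1.5 + 21/7 = 4.5 dBV.
To reach 22.5 dBV requires 22.5 − 4.5 = 18 dB of make-up.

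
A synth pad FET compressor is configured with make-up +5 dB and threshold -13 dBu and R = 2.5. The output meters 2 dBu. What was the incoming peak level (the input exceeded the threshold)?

Stripping the +5 dB make-up gives -3 dBu at the gain stage.
That's 10 dB above the -13 dBu threshold.
Undo the ratio: input overshoot = 10 × 2.5 = 25 dB, giving input = 12 dBu.

12 dBu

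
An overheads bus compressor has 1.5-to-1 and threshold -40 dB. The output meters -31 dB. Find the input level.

-26.5 dB

That's 9 dB above the -40 dB threshold.
Undo the ratio: input overshoot = 9 × 1.5 = 13.5 dB, giving input = -26.5 dB.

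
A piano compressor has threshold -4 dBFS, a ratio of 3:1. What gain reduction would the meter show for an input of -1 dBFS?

2 dB

Overshoot = -1 − (-4) = 3 dB.
At 3:1, output sits 3/3 = 1 dB above threshold.
Gain reduction = 3 − 1 = 2 dB.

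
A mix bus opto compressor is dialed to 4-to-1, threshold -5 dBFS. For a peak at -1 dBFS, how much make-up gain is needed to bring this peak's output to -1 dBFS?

3 dB

Overshoot 4 dB → 4/4 = 1 dB after compression, so the compressed level is -5 + 1 = -4 dBFS.
Make-up = target − compressed = -1 − (-4) = 3 dB.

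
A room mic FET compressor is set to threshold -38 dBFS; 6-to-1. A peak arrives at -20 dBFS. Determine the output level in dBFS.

-35 dBFS

The input is 18 dB above the -38 dBFS threshold.
At 6:1 the overshoot is divided by 6, leaving 3 dB above threshold.
So the level is -38 + 3 = -35 dBFS.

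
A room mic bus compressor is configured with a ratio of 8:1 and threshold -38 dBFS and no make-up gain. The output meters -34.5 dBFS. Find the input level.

-10 dBFS

Post-compression overshoot = -34.5 − (-38) = 3.5 dB.
Input overshoot = R × output overshoot = 28 dB → input = -38 + 28 = -10 dBFS.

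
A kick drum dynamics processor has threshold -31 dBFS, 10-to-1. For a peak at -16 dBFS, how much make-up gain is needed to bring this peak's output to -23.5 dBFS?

Overshoot 15 dB → 15/10 = 1.5 dB after compression, so the compressed level is -31 + 1.5 = -29.5 dBFS.
Make-up = target − compressed = -23.5 − (-29.5) = 6 dB.

6 dB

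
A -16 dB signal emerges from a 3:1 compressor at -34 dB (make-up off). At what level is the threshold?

-43 dB

Gain reduction = -16 − (-34) = 18 dB; output overshoot = GR / (R − 1) = 18 / 2 = 9 dB.
Threshold = output − output overshoot = -34 − 9 = -43 dB.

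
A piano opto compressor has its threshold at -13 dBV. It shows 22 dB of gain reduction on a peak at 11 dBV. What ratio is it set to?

12:1

Input overshoot = 11 − (-13) = 24 dB.
Output overshoot = 24 − 22 = 2 dB.
Ratio = input overshoot / output overshoot = 24 / 2 = 12.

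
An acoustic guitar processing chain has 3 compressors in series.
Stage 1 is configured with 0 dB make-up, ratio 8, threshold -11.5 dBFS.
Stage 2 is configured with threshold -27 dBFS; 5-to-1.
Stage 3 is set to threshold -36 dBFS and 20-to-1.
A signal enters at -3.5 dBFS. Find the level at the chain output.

Stage 1: -3.5 dBFS is 8 dB over -11.5 dBFS; at 8:1 that becomes 1 dB over, giving -10.5 dBFS.
Stage 2: 16.5 dB above -27 dBFS, reduced 5:1 to 3.3 dB above → -23.7 dBFS.
Stage 3: -23.7 dBFS is 12.3 dB over -36 dBFS; at 20:1 that becomes 0.615 dB over, giving -35.385 dBFS.

-35.385 dBFS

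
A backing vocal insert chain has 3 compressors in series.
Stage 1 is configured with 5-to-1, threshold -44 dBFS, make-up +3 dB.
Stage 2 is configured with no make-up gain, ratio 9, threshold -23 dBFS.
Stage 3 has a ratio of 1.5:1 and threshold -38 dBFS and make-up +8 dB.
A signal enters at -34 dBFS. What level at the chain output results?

-31 dBFS

Stage 1: overshoot 10 dB → 10/5 = 2 dB → -42 dBFS; +3 dB make-up → -39 dBFS.
Stage 2: -39 dBFS is at or below the -23 dBFS threshold — no compression; output -39 dBFS.
Stage 3: -39 dBFS is at or below the -38 dBFS threshold — no compression; make-up brings it to -31 dBFS.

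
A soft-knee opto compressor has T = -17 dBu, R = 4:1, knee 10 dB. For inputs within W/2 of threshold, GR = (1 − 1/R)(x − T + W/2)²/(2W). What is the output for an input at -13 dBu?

x − T + W/2 = -13 − (-17) + 5 = 9.
GR = (1 − 1/4) × 9² / 20 = 0.75 × 81 / 20 = 3.0375 dB.
Output = -13 − 3.0375 = -16.0375 dBu.

-16.0375 dBu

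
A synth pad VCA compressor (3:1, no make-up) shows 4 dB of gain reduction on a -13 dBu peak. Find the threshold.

Input is 6 dB above T (since output overshoot × R = input overshoot: (-17 − T)·3 = -13 − T gives T = -19 dBu).
Check: -19 + (-13 − (-19))/3 = -19 + 2 = -17 dBu. ✓

-19 dBu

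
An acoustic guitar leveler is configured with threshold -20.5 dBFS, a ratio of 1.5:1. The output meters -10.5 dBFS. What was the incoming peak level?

The compressed level sits -10.5 − (-20.5) = 10 dB over threshold.
Input overshoot = R × output overshoot = 15 dB → input = -20.5 + 15 = -5.5 dBFS.

-5.5 dBFS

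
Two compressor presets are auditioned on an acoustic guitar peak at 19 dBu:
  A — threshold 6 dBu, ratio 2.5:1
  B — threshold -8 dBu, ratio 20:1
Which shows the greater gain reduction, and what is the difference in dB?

A: 13 dB over, compressed to 5.2 dB over, so 7.8 dB of GR.
B: 27 dB over, compressed to 1.35 dB over, so 25.65 dB of GR.
Difference: 17.85 dB in favour of B.

B, by 17.85 dB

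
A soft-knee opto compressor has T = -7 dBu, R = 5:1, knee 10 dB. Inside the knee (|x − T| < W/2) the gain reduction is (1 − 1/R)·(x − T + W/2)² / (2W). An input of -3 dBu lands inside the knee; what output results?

x − T + W/2 = -3 − (-7) + 5 = 9.
GR = (1 − 1/5) × 9² / 20 = 0.8 × 81 / 20 = 3.24 dB.
Output = -3 − 3.24 = -6.24 dBu.

-6.24 dBu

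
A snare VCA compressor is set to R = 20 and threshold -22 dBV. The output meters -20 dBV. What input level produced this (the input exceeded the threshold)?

That's 2 dB above the -22 dBV threshold.
Before 20:1 compression the overshoot was 2 × 20 = 40 dB, so input = -22 + 40 = 18 dBV.

18 dBV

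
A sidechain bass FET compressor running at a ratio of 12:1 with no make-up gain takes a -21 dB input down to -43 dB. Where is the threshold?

-45 dB

Let T be the threshold. Output overshoot = (input overshoot)/R, so -43 − T = (-21 − T)/12.
12·(-43 − T) = -21 − T → 11·T = -516 − (-21) = -495.
T = -495/11 = -45 dB.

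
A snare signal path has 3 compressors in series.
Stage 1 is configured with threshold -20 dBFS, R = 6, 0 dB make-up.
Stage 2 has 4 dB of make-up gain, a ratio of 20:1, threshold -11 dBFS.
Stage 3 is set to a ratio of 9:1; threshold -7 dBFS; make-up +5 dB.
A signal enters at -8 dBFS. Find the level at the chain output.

Stage 1: -8 dBFS is 12 dB over -20 dBFS; at 6:1 that becomes 2 dB over, giving -18 dBFS.
Stage 2: -18 dBFS ≤ -11 dBFS, so stage 2 doesn't engage; make-up brings it to -14 dBFS.
Stage 3: -14 dBFS is at or below the -7 dBFS threshold — no compression; make-up brings it to -9 dBFS.

-9 dBFS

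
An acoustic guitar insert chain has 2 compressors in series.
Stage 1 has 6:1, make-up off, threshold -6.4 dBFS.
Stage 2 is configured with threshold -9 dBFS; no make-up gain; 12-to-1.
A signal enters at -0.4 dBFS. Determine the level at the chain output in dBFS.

-8.7 dBFS

Stage 1: 6 dB above -6.4 dBFS, reduced 6:1 to 1 dB above → -5.4 dBFS.
Stage 2: 3.6 dB above -9 dBFS, reduced 12:1 to 0.3 dB above → -8.7 dBFS.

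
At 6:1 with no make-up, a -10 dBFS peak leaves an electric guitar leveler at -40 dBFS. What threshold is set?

Gain reduction = -10 − (-40) = 30 dB; output overshoot = GR / (R − 1) = 30 / 5 = 6 dB.
Threshold = output − output overshoot = -40 − 6 = -46 dBFS.

-46 dBFS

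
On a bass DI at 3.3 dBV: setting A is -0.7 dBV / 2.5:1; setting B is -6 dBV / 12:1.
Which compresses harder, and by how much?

B, by 6.125 dB

A: GR = 4 − 4/2.5 = 2.4 dB.
B: GR = 9.3 − 9.3/12 = 8.525 dB.
Difference: 6.125 dB in favour of B.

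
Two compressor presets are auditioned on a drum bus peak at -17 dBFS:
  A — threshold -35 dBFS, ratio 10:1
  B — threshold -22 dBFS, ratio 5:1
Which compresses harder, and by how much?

A, by 12.2 dB

A: overshoot 18 dB → output overshoot 1.8 dB → GR 16.2 dB.
B: overshoot 5 dB → output overshoot 1 dB → GR 4 dB.
Difference: 12.2 dB in favour of A.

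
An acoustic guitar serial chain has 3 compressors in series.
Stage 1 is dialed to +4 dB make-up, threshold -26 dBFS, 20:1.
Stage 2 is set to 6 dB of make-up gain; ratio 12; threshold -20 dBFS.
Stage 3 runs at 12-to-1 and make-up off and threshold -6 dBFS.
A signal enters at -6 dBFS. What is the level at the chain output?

Stage 1: 20 dB above -26 dBFS, reduced 20:1 to 1 dB above → -25 dBFS; +4 dB make-up → -21 dBFS.
Stage 2: -21 dBFS is at or below the -20 dBFS threshold — no compression; make-up brings it to -15 dBFS.
Stage 3: -15 dBFS ≤ -6 dBFS, so stage 3 doesn't engage; output -15 dBFS.

-15 dBFS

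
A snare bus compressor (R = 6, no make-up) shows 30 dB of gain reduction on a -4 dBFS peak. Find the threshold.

-40 dBFS

Let T be the threshold. Output overshoot = (input overshoot)/R, so -34 − T = (-4 − T)/6.
6·(-34 − T) = -4 − T → 5·T = -204 − (-4) = -200.
T = -200/5 = -40 dBFS.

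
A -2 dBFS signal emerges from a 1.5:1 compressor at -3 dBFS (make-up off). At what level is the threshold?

Let T be the threshold. Output overshoot = (input overshoot)/R, so -3 − T = (-2 − T)/1.5.
1.5·(-3 − T) = -2 − T → 0.5·T = -4.5 − (-2) = -2.5.
T = -2.5/0.5 = -5 dBFS.

-5 dBFS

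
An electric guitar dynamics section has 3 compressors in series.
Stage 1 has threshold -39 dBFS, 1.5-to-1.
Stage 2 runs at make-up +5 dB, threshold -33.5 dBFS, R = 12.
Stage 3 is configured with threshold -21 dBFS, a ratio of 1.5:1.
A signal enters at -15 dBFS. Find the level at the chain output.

Stage 1: overshoot 24 dB → 24/1.5 = 16 dB → -23 dBFS.
Stage 2: -23 dBFS is 10.5 dB over -33.5 dBFS; at 12:1 that becomes 0.875 dB over, giving -32.625 dBFS; +5 dB make-up → -27.625 dBFS.
Stage 3: below threshold (-27.625 ≤ -21); passes unchanged; output -27.625 dBFS.

-27.625 dBFS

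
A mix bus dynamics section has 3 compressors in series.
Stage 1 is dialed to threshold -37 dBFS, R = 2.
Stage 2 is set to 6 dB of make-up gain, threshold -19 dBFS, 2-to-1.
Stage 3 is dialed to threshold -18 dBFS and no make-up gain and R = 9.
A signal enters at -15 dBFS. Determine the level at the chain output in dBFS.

-20 dBFS

Stage 1: 22 dB above -37 dBFS, reduced 2:1 to 11 dB above → -26 dBFS.
Stage 2: -26 dBFS ≤ -19 dBFS, so stage 2 doesn't engage; make-up brings it to -20 dBFS.
Stage 3: below threshold (-20 ≤ -18); passes unchanged; output -20 dBFS.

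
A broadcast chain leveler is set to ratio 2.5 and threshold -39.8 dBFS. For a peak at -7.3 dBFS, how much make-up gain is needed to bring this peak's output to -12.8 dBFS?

The peak compresses to -39.8 + 32.5/2.5 = -26.8 dBFS.
To reach -12.8 dBFS requires -12.8 − (-26.8) = 14 dB of make-up.

14 dB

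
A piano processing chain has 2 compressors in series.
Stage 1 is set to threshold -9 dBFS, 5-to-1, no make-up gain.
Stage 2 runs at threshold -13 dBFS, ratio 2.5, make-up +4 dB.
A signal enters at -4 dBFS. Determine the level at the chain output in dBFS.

Stage 1: overshoot 5 dB → 5/5 = 1 dB → -8 dBFS.
Stage 2: -8 dBFS is 5 dB over -13 dBFS; at 2.5:1 that becomes 2 dB over, giving -11 dBFS; +4 dB make-up → -7 dBFS.

-7 dBFS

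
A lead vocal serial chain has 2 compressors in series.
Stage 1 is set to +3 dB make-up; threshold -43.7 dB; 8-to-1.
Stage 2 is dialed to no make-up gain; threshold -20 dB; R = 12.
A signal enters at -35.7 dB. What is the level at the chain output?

-39.7 dB

Stage 1: -35.7 dB is 8 dB over -43.7 dB; at 8:1 that becomes 1 dB over, giving -42.7 dB; +3 dB make-up → -39.7 dB.
Stage 2: below threshold (-39.7 ≤ -20); passes unchanged; output -39.7 dB.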